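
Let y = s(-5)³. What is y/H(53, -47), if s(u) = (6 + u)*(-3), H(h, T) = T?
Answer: 27/47 ≈ 0.57447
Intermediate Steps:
s(u) = -18 - 3*u
y = -27 (y = (-18 - 3*(-5))³ = (-18 + 15)³ = (-3)³ = -27)
y/H(53, -47) = -27/(-47) = -27*(-1/47) = 27/47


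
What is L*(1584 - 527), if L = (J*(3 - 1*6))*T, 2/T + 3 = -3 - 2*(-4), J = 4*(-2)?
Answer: 25368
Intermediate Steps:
J = -8
T = 1 (T = 2/(-3 + (-3 - 2*(-4))) = 2/(-3 + (-3 + 8)) = 2/(-3 + 5) = 2/2 = 2*(½) = 1)
L = 24 (L = -8*(3 - 1*6)*1 = -8*(3 - 6)*1 = -8*(-3)*1 = 24*1 = 24)
L*(1584 - 527) = 24*(1584 - 527) = 24*1057 = 25368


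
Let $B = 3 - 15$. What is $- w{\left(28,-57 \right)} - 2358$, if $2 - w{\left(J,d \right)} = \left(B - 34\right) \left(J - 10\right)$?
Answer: $-3188$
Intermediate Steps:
$B = -12$
$w{\left(J,d \right)} = -458 + 46 J$ ($w{\left(J,d \right)} = 2 - \left(-12 - 34\right) \left(J - 10\right) = 2 - - 46 \left(-10 + J\right) = 2 - \left(460 - 46 J\right) = 2 + \left(-460 + 46 J\right) = -458 + 46 J$)
$- w{\left(28,-57 \right)} - 2358 = - (-458 + 46 \cdot 28) - 2358 = - (-458 + 1288) - 2358 = \left(-1\right) 830 - 2358 = -830 - 2358 = -3188$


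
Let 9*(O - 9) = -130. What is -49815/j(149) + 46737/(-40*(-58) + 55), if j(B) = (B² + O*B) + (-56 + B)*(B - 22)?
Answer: 12900547134/709666625 ≈ 18.178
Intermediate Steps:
O = -49/9 (O = 9 + (⅑)*(-130) = 9 - 130/9 = -49/9 ≈ -5.4444)
j(B) = B² - 49*B/9 + (-56 + B)*(-22 + B) (j(B) = (B² - 49*B/9) + (-56 + B)*(B - 22) = (B² - 49*B/9) + (-56 + B)*(-22 + B) = B² - 49*B/9 + (-56 + B)*(-22 + B))
-49815/j(149) + 46737/(-40*(-58) + 55) = -49815/(1232 + 2*149² - 751/9*149) + 46737/(-40*(-58) + 55) = -49815/(1232 + 2*22201 - 111899/9) + 46737/(2320 + 55) = -49815/(1232 + 44402 - 111899/9) + 46737/2375 = -49815/298807/9 + 46737*(1/2375) = -49815*9/298807 + 46737/2375 = -448335/298807 + 46737/2375 = 12900547134/709666625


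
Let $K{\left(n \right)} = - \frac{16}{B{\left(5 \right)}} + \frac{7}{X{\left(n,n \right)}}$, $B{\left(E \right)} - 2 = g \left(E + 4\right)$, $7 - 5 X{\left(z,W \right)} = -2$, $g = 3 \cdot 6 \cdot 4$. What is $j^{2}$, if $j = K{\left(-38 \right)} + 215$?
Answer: $\frac{409827871684}{8555625} \approx 47902.0$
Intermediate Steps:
$g = 72$ ($g = 18 \cdot 4 = 72$)
$X{\left(z,W \right)} = \frac{9}{5}$ ($X{\left(z,W \right)} = \frac{7}{5} - - \frac{2}{5} = \frac{7}{5} + \frac{2}{5} = \frac{9}{5}$)
$B{\left(E \right)} = 290 + 72 E$ ($B{\left(E \right)} = 2 + 72 \left(E + 4\right) = 2 + 72 \left(4 + E\right) = 2 + \left(288 + 72 E\right) = 290 + 72 E$)
$K{\left(n \right)} = \frac{11303}{2925}$ ($K{\left(n \right)} = - \frac{16}{290 + 72 \cdot 5} + \frac{7}{\frac{9}{5}} = - \frac{16}{290 + 360} + 7 \cdot \frac{5}{9} = - \frac{16}{650} + \frac{35}{9} = \left(-16\right) \frac{1}{650} + \frac{35}{9} = - \frac{8}{325} + \frac{35}{9} = \frac{11303}{2925}$)
$j = \frac{640178}{2925}$ ($j = \frac{11303}{2925} + 215 = \frac{640178}{2925} \approx 218.86$)
$j^{2} = \left(\frac{640178}{2925}\right)^{2} = \frac{409827871684}{8555625}$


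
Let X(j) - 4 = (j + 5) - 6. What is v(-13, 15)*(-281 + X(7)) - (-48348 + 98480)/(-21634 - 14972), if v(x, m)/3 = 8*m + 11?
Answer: -1949299343/18303 ≈ -1.0650e+5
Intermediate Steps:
X(j) = 3 + j (X(j) = 4 + ((j + 5) - 6) = 4 + ((5 + j) - 6) = 4 + (-1 + j) = 3 + j)
v(x, m) = 33 + 24*m (v(x, m) = 3*(8*m + 11) = 3*(11 + 8*m) = 33 + 24*m)
v(-13, 15)*(-281 + X(7)) - (-48348 + 98480)/(-21634 - 14972) = (33 + 24*15)*(-281 + (3 + 7)) - (-48348 + 98480)/(-21634 - 14972) = (33 + 360)*(-281 + 10) - 50132/(-36606) = 393*(-271) - 50132*(-1)/36606 = -106503 - 1*(-25066/18303) = -106503 + 25066/18303 = -1949299343/18303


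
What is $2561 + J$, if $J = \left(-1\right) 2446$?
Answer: $115$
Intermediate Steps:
$J = -2446$
$2561 + J = 2561 - 2446 = 115$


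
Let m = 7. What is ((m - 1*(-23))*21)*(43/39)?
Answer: 9030/13 ≈ 694.62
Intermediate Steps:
((m - 1*(-23))*21)*(43/39) = ((7 - 1*(-23))*21)*(43/39) = ((7 + 23)*21)*(43*(1/39)) = (30*21)*(43/39) = 630*(43/39) = 9030/13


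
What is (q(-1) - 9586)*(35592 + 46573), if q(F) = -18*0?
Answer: -787633690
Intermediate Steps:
q(F) = 0
(q(-1) - 9586)*(35592 + 46573) = (0 - 9586)*(35592 + 46573) = -9586*82165 = -787633690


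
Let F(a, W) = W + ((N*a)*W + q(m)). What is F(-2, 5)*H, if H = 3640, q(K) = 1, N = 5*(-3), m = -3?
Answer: 567840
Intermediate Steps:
N = -15
F(a, W) = 1 + W - 15*W*a (F(a, W) = W + ((-15*a)*W + 1) = W + (-15*W*a + 1) = W + (1 - 15*W*a) = 1 + W - 15*W*a)
F(-2, 5)*H = (1 + 5 - 15*5*(-2))*3640 = (1 + 5 + 150)*3640 = 156*3640 = 567840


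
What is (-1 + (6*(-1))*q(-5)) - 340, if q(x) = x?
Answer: -311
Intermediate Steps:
(-1 + (6*(-1))*q(-5)) - 340 = (-1 + (6*(-1))*(-5)) - 340 = (-1 - 6*(-5)) - 340 = (-1 + 30) - 340 = 29 - 340 = -311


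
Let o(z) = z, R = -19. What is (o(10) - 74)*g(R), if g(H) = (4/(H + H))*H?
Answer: -128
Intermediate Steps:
g(H) = 2 (g(H) = (4/((2*H)))*H = (4*(1/(2*H)))*H = (2/H)*H = 2)
(o(10) - 74)*g(R) = (10 - 74)*2 = -64*2 = -128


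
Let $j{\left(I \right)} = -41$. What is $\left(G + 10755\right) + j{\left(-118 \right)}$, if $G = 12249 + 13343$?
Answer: $36306$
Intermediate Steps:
$G = 25592$
$\left(G + 10755\right) + j{\left(-118 \right)} = \left(25592 + 10755\right) - 41 = 36347 - 41 = 36306$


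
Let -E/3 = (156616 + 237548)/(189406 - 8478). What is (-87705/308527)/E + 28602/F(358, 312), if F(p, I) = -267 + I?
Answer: 32208648209882/50670931845 ≈ 635.64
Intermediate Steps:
E = -295623/45232 (E = -3*(156616 + 237548)/(189406 - 8478) = -1182492/180928 = -3*98541/45232 = -295623/45232 ≈ -6.5357)
(-87705/308527)/E + 28602/F(358, 312) = (-87705/308527)/(-295623/45232) + 28602/(-267 + 312) = -87705*1/308527*(-45232/295623) + 28602/45 = -87705/308527*(-45232/295623) + 28602*(1/45) = 440785840/10134186369 + 3178/5 = 32208648209882/50670931845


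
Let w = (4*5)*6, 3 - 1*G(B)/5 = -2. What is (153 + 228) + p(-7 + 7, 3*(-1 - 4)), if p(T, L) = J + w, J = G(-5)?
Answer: 526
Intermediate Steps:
G(B) = 25 (G(B) = 15 - 5*(-2) = 15 + 10 = 25)
w = 120 (w = 20*6 = 120)
J = 25
p(T, L) = 145 (p(T, L) = 25 + 120 = 145)
(153 + 228) + p(-7 + 7, 3*(-1 - 4)) = (153 + 228) + 145 = 381 + 145 = 526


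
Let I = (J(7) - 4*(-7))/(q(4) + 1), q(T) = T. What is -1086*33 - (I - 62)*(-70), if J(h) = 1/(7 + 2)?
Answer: -358060/9 ≈ -39784.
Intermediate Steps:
J(h) = ⅑ (J(h) = 1/9 = ⅑)
I = 253/45 (I = (⅑ - 4*(-7))/(4 + 1) = (⅑ + 28)/5 = (253/9)*(⅕) = 253/45 ≈ 5.6222)
-1086*33 - (I - 62)*(-70) = -1086*33 - (253/45 - 62)*(-70) = -35838 - (-2537)*(-70)/45 = -35838 - 1*35518/9 = -35838 - 35518/9 = -358060/9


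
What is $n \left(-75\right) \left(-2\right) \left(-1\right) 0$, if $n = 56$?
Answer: $0$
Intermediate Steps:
$n \left(-75\right) \left(-2\right) \left(-1\right) 0 = 56 \left(-75\right) \left(-2\right) \left(-1\right) 0 = - 4200 \cdot 2 \cdot 0 = \left(-4200\right) 0 = 0$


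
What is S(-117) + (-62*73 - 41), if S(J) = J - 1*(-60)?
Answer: -4624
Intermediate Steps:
S(J) = 60 + J (S(J) = J + 60 = 60 + J)
S(-117) + (-62*73 - 41) = (60 - 117) + (-62*73 - 41) = -57 + (-4526 - 41) = -57 - 4567 = -4624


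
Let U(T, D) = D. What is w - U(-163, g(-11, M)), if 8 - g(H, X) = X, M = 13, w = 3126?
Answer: 3131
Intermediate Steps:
g(H, X) = 8 - X
w - U(-163, g(-11, M)) = 3126 - (8 - 1*13) = 3126 - (8 - 13) = 3126 - 1*(-5) = 3126 + 5 = 3131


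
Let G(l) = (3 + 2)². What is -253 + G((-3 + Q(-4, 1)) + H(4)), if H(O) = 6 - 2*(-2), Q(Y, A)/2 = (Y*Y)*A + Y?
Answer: -228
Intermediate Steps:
Q(Y, A) = 2*Y + 2*A*Y² (Q(Y, A) = 2*((Y*Y)*A + Y) = 2*(Y²*A + Y) = 2*(A*Y² + Y) = 2*(Y + A*Y²) = 2*Y + 2*A*Y²)
H(O) = 10 (H(O) = 6 + 4 = 10)
G(l) = 25 (G(l) = 5² = 25)
-253 + G((-3 + Q(-4, 1)) + H(4)) = -253 + 25 = -228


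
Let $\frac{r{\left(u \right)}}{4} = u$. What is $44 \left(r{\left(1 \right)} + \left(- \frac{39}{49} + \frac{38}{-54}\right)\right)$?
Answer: $\frac{145552}{1323} \approx 110.02$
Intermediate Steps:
$r{\left(u \right)} = 4 u$
$44 \left(r{\left(1 \right)} + \left(- \frac{39}{49} + \frac{38}{-54}\right)\right) = 44 \left(4 \cdot 1 + \left(- \frac{39}{49} + \frac{38}{-54}\right)\right) = 44 \left(4 + \left(\left(-39\right) \frac{1}{49} + 38 \left(- \frac{1}{54}\right)\right)\right) = 44 \left(4 - \frac{1984}{1323}\right) = 44 \cdot \frac{3308}{1323} = \frac{145552}{1323}$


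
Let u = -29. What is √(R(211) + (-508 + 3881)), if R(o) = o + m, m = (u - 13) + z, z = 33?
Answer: 5*√143 ≈ 59.791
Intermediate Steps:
m = -9 (m = (-29 - 13) + 33 = -42 + 33 = -9)
R(o) = -9 + o (R(o) = o - 9 = -9 + o)
√(R(211) + (-508 + 3881)) = √((-9 + 211) + (-508 + 3881)) = √(202 + 3373) = √3575 = 5*√143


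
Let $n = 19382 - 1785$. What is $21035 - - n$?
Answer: $38632$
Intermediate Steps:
$n = 17597$ ($n = 19382 - 1785 = 17597$)
$21035 - - n = 21035 - \left(-1\right) 17597 = 21035 - -17597 = 21035 + 17597 = 38632$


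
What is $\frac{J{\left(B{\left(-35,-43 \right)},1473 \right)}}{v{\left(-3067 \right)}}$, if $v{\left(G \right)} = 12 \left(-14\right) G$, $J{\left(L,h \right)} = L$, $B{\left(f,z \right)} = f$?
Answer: $- \frac{5}{73608} \approx -6.7927 \cdot 10^{-5}$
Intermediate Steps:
$v{\left(G \right)} = - 168 G$
$\frac{J{\left(B{\left(-35,-43 \right)},1473 \right)}}{v{\left(-3067 \right)}} = - \frac{35}{\left(-168\right) \left(-3067\right)} = - \frac{35}{515256} = \left(-35\right) \frac{1}{515256} = - \frac{5}{73608}$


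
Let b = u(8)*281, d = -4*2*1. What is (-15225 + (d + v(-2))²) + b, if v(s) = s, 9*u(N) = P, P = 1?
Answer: -135844/9 ≈ -15094.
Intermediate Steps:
u(N) = ⅑ (u(N) = (⅑)*1 = ⅑)
d = -8 (d = -8*1 = -8)
b = 281/9 (b = (⅑)*281 = 281/9 ≈ 31.222)
(-15225 + (d + v(-2))²) + b = (-15225 + (-8 - 2)²) + 281/9 = (-15225 + (-10)²) + 281/9 = (-15225 + 100) + 281/9 = -15125 + 281/9 = -135844/9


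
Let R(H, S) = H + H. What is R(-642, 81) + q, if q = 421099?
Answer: 419815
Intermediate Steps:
R(H, S) = 2*H
R(-642, 81) + q = 2*(-642) + 421099 = -1284 + 421099 = 419815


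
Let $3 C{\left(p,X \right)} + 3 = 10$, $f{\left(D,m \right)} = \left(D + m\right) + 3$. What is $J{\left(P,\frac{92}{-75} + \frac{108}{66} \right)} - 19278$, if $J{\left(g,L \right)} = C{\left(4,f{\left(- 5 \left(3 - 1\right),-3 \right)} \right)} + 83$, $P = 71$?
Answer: $- \frac{57578}{3} \approx -19193.0$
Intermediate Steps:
$f{\left(D,m \right)} = 3 + D + m$
$C{\left(p,X \right)} = \frac{7}{3}$ ($C{\left(p,X \right)} = -1 + \frac{1}{3} \cdot 10 = -1 + \frac{10}{3} = \frac{7}{3}$)
$J{\left(g,L \right)} = \frac{256}{3}$ ($J{\left(g,L \right)} = \frac{7}{3} + 83 = \frac{256}{3}$)
$J{\left(P,\frac{92}{-75} + \frac{108}{66} \right)} - 19278 = \frac{256}{3} - 19278 = - \frac{57578}{3}$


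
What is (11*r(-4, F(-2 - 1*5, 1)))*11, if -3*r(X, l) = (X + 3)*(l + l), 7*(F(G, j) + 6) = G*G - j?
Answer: 484/7 ≈ 69.143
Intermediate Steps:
F(G, j) = -6 - j/7 + G²/7 (F(G, j) = -6 + (G*G - j)/7 = -6 + (G² - j)/7 = -6 + (-j/7 + G²/7) = -6 - j/7 + G²/7)
r(X, l) = -2*l*(3 + X)/3 (r(X, l) = -(X + 3)*(l + l)/3 = -(3 + X)*2*l/3 = -2*l*(3 + X)/3)
(11*r(-4, F(-2 - 1*5, 1)))*11 = (11*(-2*(-6 - ⅐*1 + (-2 - 1*5)²/7)*(3 - 4)/3))*11 = (11*(-⅔*(-6 - ⅐ + (-2 - 5)²/7)*(-1)))*11 = (11*(-⅔*(-6 - ⅐ + (⅐)*(-7)²)*(-1)))*11 = (11*(-⅔*(-6 - ⅐ + (⅐)*49)*(-1)))*11 = (11*(-⅔*(-6 - ⅐ + 7)*(-1)))*11 = (11*(-⅔*6/7*(-1)))*11 = (11*(4/7))*11 = (44/7)*11 = 484/7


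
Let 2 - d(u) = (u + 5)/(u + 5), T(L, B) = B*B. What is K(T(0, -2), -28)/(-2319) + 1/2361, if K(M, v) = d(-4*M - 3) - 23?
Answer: 6029/608351 ≈ 0.0099104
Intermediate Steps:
T(L, B) = B**2
d(u) = 1 (d(u) = 2 - (u + 5)/(u + 5) = 2 - (5 + u)/(5 + u) = 2 - 1*1 = 2 - 1 = 1)
K(M, v) = -22 (K(M, v) = 1 - 23 = -22)
K(T(0, -2), -28)/(-2319) + 1/2361 = -22/(-2319) + 1/2361 = -22*(-1/2319) + 1*(1/2361) = 22/2319 + 1/2361 = 6029/608351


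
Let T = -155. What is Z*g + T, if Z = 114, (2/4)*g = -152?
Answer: -34811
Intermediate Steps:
g = -304 (g = 2*(-152) = -304)
Z*g + T = 114*(-304) - 155 = -34656 - 155 = -34811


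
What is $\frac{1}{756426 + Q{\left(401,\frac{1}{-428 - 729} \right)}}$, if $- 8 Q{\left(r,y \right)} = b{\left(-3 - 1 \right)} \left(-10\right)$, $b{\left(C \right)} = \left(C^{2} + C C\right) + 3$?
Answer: $\frac{4}{3025879} \approx 1.3219 \cdot 10^{-6}$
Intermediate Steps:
$b{\left(C \right)} = 3 + 2 C^{2}$ ($b{\left(C \right)} = \left(C^{2} + C^{2}\right) + 3 = 2 C^{2} + 3 = 3 + 2 C^{2}$)
$Q{\left(r,y \right)} = \frac{175}{4}$ ($Q{\left(r,y \right)} = - \frac{\left(3 + 2 \left(-3 - 1\right)^{2}\right) \left(-10\right)}{8} = - \frac{\left(3 + 2 \left(-4\right)^{2}\right) \left(-10\right)}{8} = - \frac{\left(3 + 2 \cdot 16\right) \left(-10\right)}{8} = - \frac{\left(3 + 32\right) \left(-10\right)}{8} = - \frac{35 \left(-10\right)}{8} = \left(- \frac{1}{8}\right) \left(-350\right) = \frac{175}{4}$)
$\frac{1}{756426 + Q{\left(401,\frac{1}{-428 - 729} \right)}} = \frac{1}{756426 + \frac{175}{4}} = \frac{1}{\frac{3025879}{4}} = \frac{4}{3025879}$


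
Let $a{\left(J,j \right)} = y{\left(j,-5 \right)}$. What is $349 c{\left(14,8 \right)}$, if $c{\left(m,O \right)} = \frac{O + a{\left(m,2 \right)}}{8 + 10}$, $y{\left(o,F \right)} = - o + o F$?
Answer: $- \frac{698}{9} \approx -77.556$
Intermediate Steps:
$y{\left(o,F \right)} = - o + F o$
$a{\left(J,j \right)} = - 6 j$ ($a{\left(J,j \right)} = j \left(-1 - 5\right) = j \left(-6\right) = - 6 j$)
$c{\left(m,O \right)} = - \frac{2}{3} + \frac{O}{18}$ ($c{\left(m,O \right)} = \frac{O - 12}{8 + 10} = \frac{O - 12}{18} = \left(-12 + O\right) \frac{1}{18} = - \frac{2}{3} + \frac{O}{18}$)
$349 c{\left(14,8 \right)} = 349 \left(- \frac{2}{3} + \frac{1}{18} \cdot 8\right) = 349 \left(- \frac{2}{3} + \frac{4}{9}\right) = 349 \left(- \frac{2}{9}\right) = - \frac{698}{9}$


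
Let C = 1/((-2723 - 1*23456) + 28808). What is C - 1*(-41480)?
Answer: 109050921/2629 ≈ 41480.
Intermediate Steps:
C = 1/2629 (C = 1/((-2723 - 23456) + 28808) = 1/(-26179 + 28808) = 1/2629 ≈ 0.00038037)
C - 1*(-41480) = 1/2629 - 1*(-41480) = 1/2629 + 41480 = 109050921/2629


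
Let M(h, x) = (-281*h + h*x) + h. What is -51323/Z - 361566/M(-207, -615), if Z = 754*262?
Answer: -8992777307/4066525580 ≈ -2.2114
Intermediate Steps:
M(h, x) = -280*h + h*x
Z = 197548
-51323/Z - 361566/M(-207, -615) = -51323/197548 - 361566*(-1/(207*(-280 - 615))) = -51323*1/197548 - 361566/((-207*(-895))) = -51323/197548 - 361566/185265 = -51323/197548 - 361566*1/185265 = -51323/197548 - 40174/20585 = -8992777307/4066525580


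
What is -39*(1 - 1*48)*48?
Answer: 87984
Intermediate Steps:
-39*(1 - 1*48)*48 = -39*(1 - 48)*48 = -39*(-47)*48 = 1833*48 = 87984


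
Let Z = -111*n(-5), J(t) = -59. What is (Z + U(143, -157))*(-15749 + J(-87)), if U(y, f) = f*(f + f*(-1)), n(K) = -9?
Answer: -15792192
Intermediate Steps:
U(y, f) = 0 (U(y, f) = f*(f - f) = f*0 = 0)
Z = 999 (Z = -111*(-9) = 999)
(Z + U(143, -157))*(-15749 + J(-87)) = (999 + 0)*(-15749 - 59) = 999*(-15808) = -15792192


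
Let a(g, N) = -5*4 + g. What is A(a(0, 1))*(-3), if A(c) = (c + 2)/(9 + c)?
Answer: -54/11 ≈ -4.9091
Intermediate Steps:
a(g, N) = -20 + g
A(c) = (2 + c)/(9 + c)
A(a(0, 1))*(-3) = ((2 + (-20 + 0))/(9 + (-20 + 0)))*(-3) = ((2 - 20)/(9 - 20))*(-3) = (-18/(-11))*(-3) = -1/11*(-18)*(-3) = (18/11)*(-3) = -54/11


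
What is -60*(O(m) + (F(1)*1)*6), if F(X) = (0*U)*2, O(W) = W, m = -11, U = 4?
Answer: 660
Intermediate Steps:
F(X) = 0 (F(X) = (0*4)*2 = 0*2 = 0)
-60*(O(m) + (F(1)*1)*6) = -60*(-11 + (0*1)*6) = -60*(-11 + 0*6) = -60*(-11 + 0) = -60*(-11) = 660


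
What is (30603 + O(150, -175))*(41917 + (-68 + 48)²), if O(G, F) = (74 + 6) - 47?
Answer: 1296423612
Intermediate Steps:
O(G, F) = 33 (O(G, F) = 80 - 47 = 33)
(30603 + O(150, -175))*(41917 + (-68 + 48)²) = (30603 + 33)*(41917 + (-68 + 48)²) = 30636*(41917 + (-20)²) = 30636*(41917 + 400) = 30636*42317 = 1296423612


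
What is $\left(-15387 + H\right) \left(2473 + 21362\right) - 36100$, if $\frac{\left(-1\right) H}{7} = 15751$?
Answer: $-2994760840$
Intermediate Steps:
$H = -110257$ ($H = \left(-7\right) 15751 = -110257$)
$\left(-15387 + H\right) \left(2473 + 21362\right) - 36100 = \left(-15387 - 110257\right) \left(2473 + 21362\right) - 36100 = \left(-125644\right) 23835 - 36100 = -2994724740 - 36100 = -2994760840$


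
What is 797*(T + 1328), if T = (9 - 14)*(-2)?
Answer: 1066386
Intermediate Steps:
T = 10 (T = -5*(-2) = 10)
797*(T + 1328) = 797*(10 + 1328) = 797*1338 = 1066386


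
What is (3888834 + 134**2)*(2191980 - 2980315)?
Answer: -3079859294650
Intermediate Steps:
(3888834 + 134**2)*(2191980 - 2980315) = (3888834 + 17956)*(-788335) = 3906790*(-788335) = -3079859294650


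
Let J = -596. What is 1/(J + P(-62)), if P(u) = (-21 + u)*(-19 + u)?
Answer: 1/6127 ≈ 0.00016321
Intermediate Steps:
1/(J + P(-62)) = 1/(-596 + (399 + (-62)² - 40*(-62))) = 1/(-596 + (399 + 3844 + 2480)) = 1/(-596 + 6723) = 1/6127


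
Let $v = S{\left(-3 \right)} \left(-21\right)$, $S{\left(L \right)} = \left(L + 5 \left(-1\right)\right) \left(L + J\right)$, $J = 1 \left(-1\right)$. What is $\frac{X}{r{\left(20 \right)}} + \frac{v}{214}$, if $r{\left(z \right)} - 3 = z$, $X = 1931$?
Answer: $\frac{198889}{2461} \approx 80.816$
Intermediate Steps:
$r{\left(z \right)} = 3 + z$
$J = -1$
$S{\left(L \right)} = \left(-1 + L\right) \left(-5 + L\right)$ ($S{\left(L \right)} = \left(L + 5 \left(-1\right)\right) \left(L - 1\right) = \left(L - 5\right) \left(-1 + L\right) = \left(-5 + L\right) \left(-1 + L\right) = \left(-1 + L\right) \left(-5 + L\right)$)
$v = -672$ ($v = \left(5 + \left(-3\right)^{2} - -18\right) \left(-21\right) = \left(5 + 9 + 18\right) \left(-21\right) = 32 \left(-21\right) = -672$)
$\frac{X}{r{\left(20 \right)}} + \frac{v}{214} = \frac{1931}{3 + 20} - \frac{672}{214} = \frac{1931}{23} - \frac{336}{107} = \frac{198889}{2461}$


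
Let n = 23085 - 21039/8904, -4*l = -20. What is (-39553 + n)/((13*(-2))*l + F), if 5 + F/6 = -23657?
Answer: 48884037/421758736 ≈ 0.11591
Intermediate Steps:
l = 5 (l = -¼*(-20) = 5)
F = -141972 (F = -30 + 6*(-23657) = -30 - 141942 = -141972)
n = 68509267/2968 (n = 23085 - 21039*1/8904 = 23085 - 7013/2968 = 68509267/2968 ≈ 23083.)
(-39553 + n)/((13*(-2))*l + F) = (-39553 + 68509267/2968)/((13*(-2))*5 - 141972) = -48884037/(2968*(-26*5 - 141972)) = -48884037/(2968*(-130 - 141972)) = -48884037/2968/(-142102) = -48884037/2968*(-1/142102) = 48884037/421758736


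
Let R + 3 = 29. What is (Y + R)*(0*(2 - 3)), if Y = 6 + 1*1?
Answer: 0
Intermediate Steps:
Y = 7 (Y = 6 + 1 = 7)
R = 26 (R = -3 + 29 = 26)
(Y + R)*(0*(2 - 3)) = (7 + 26)*(0*(2 - 3)) = 33*(0*(-1)) = 33*0 = 0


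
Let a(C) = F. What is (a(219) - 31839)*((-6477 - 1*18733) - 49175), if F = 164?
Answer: 2356144875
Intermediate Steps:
a(C) = 164
(a(219) - 31839)*((-6477 - 1*18733) - 49175) = (164 - 31839)*((-6477 - 1*18733) - 49175) = -31675*((-6477 - 18733) - 49175) = -31675*(-25210 - 49175) = -31675*(-74385) = 2356144875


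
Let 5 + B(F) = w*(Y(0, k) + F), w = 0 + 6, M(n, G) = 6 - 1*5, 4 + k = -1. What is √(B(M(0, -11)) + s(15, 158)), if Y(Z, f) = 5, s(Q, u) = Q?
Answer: √46 ≈ 6.7823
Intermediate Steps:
k = -5 (k = -4 - 1 = -5)
M(n, G) = 1 (M(n, G) = 6 - 5 = 1)
w = 6
B(F) = 25 + 6*F (B(F) = -5 + 6*(5 + F) = -5 + (30 + 6*F) = 25 + 6*F)
√(B(M(0, -11)) + s(15, 158)) = √((25 + 6*1) + 15) = √((25 + 6) + 15) = √(31 + 15) = √46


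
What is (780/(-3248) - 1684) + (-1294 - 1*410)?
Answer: -2751251/812 ≈ -3388.2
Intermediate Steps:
(780/(-3248) - 1684) + (-1294 - 1*410) = (780*(-1/3248) - 1684) + (-1294 - 410) = (-195/812 - 1684) - 1704 = -1367603/812 - 1704 = -2751251/812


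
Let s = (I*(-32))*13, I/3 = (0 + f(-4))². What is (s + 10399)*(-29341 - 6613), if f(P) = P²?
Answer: 11112985906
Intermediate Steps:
I = 768 (I = 3*(0 + (-4)²)² = 3*(0 + 16)² = 3*16² = 3*256 = 768)
s = -319488 (s = (768*(-32))*13 = -24576*13 = -319488)
(s + 10399)*(-29341 - 6613) = (-319488 + 10399)*(-29341 - 6613) = -309089*(-35954) = 11112985906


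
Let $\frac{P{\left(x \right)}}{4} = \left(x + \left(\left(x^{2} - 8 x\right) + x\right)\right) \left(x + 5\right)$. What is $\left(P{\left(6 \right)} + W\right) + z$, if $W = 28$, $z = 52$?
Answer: $80$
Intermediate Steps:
$P{\left(x \right)} = 4 \left(5 + x\right) \left(x^{2} - 6 x\right)$ ($P{\left(x \right)} = 4 \left(x + \left(\left(x^{2} - 8 x\right) + x\right)\right) \left(x + 5\right) = 4 \left(x + \left(x^{2} - 7 x\right)\right) \left(5 + x\right) = 4 \left(x^{2} - 6 x\right) \left(5 + x\right) = 4 \left(5 + x\right) \left(x^{2} - 6 x\right)$)
$\left(P{\left(6 \right)} + W\right) + z = \left(4 \cdot 6 \left(-30 + 6^{2} - 6\right) + 28\right) + 52 = \left(4 \cdot 6 \left(-30 + 36 - 6\right) + 28\right) + 52 = \left(4 \cdot 6 \cdot 0 + 28\right) + 52 = \left(0 + 28\right) + 52 = 28 + 52 = 80$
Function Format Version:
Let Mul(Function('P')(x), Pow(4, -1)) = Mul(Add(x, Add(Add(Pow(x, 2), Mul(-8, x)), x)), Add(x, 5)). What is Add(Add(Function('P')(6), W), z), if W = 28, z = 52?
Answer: 80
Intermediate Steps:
Function('P')(x) = Mul(4, Add(5, x), Add(Pow(x, 2), Mul(-6, x))) (Function('P')(x) = Mul(4, Mul(Add(x, Add(Add(Pow(x, 2), Mul(-8, x)), x)), Add(x, 5))) = Mul(4, Mul(Add(x, Add(Pow(x, 2), Mul(-7, x))), Add(5, x))) = Mul(4, Mul(Add(Pow(x, 2), Mul(-6, x)), Add(5, x))) = Mul(4, Mul(Add(5, x), Add(Pow(x, 2), Mul(-6, x)))) = Mul(4, Add(5, x), Add(Pow(x, 2), Mul(-6, x))))
Add(Add(Function('P')(6), W), z) = Add(Add(Mul(4, 6, Add(-30, Pow(6, 2), Mul(-1, 6))), 28), 52) = Add(Add(Mul(4, 6, Add(-30, 36, -6)), 28), 52) = Add(Add(Mul(4, 6, 0), 28), 52) = Add(Add(0, 28), 52) = Add(28, 52) = 80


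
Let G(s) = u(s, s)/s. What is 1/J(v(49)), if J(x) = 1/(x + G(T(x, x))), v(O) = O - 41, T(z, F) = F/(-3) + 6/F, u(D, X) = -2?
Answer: 208/23 ≈ 9.0435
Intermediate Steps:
T(z, F) = 6/F - F/3 (T(z, F) = F*(-1/3) + 6/F = -F/3 + 6/F = 6/F - F/3)
v(O) = -41 + O
G(s) = -2/s
J(x) = 1/(x - 2/(6/x - x/3))
1/J(v(49)) = 1/((-18 + (-41 + 49)**2)/((-41 + 49)*(-12 + (-41 + 49)**2))) = 1/((-18 + 8**2)/(8*(-12 + 8**2))) = 1/((-18 + 64)/(8*(-12 + 64))) = 1/((1/8)*46/52) = 1/((1/8)*(1/52)*46) = 1/(23/208) = 208/23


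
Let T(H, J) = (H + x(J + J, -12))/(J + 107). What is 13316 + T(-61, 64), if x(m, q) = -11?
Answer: 252996/19 ≈ 13316.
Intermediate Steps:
T(H, J) = (-11 + H)/(107 + J) (T(H, J) = (H - 11)/(J + 107) = (-11 + H)/(107 + J))
13316 + T(-61, 64) = 13316 + (-11 - 61)/(107 + 64) = 13316 - 72/171 = 13316 + (1/171)*(-72) = 13316 - 8/19 = 252996/19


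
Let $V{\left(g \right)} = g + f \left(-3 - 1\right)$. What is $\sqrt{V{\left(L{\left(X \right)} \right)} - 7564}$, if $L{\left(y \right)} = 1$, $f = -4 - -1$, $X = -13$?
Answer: $3 i \sqrt{839} \approx 86.896 i$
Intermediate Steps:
$f = -3$ ($f = -4 + 1 = -3$)
$V{\left(g \right)} = 12 + g$ ($V{\left(g \right)} = g - 3 \left(-3 - 1\right) = g - -12 = g + 12 = 12 + g$)
$\sqrt{V{\left(L{\left(X \right)} \right)} - 7564} = \sqrt{\left(12 + 1\right) - 7564} = \sqrt{13 - 7564} = \sqrt{-7551} = 3 i \sqrt{839}$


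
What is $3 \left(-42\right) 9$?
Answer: $-1134$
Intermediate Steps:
$3 \left(-42\right) 9 = \left(-126\right) 9 = -1134$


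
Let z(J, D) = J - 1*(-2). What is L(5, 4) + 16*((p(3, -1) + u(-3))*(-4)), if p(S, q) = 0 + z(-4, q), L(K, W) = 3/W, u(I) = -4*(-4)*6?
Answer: -24061/4 ≈ -6015.3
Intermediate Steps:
u(I) = 96 (u(I) = 16*6 = 96)
z(J, D) = 2 + J (z(J, D) = J + 2 = 2 + J)
p(S, q) = -2 (p(S, q) = 0 + (2 - 4) = 0 - 2 = -2)
L(5, 4) + 16*((p(3, -1) + u(-3))*(-4)) = 3/4 + 16*((-2 + 96)*(-4)) = 3*(¼) + 16*(94*(-4)) = ¾ + 16*(-376) = ¾ - 6016 = -24061/4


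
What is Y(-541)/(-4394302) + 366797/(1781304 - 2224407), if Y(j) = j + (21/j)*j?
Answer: -805793188567/973564199553 ≈ -0.82767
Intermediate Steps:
Y(j) = 21 + j (Y(j) = j + 21 = 21 + j)
Y(-541)/(-4394302) + 366797/(1781304 - 2224407) = (21 - 541)/(-4394302) + 366797/(1781304 - 2224407) = -520*(-1/4394302) + 366797/(-443103) = 260/2197151 + 366797*(-1/443103) = 260/2197151 - 366797/443103 = -805793188567/973564199553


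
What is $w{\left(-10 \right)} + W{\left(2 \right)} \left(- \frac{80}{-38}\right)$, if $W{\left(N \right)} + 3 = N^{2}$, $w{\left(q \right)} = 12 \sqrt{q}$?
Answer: $\frac{40}{19} + 12 i \sqrt{10} \approx 2.1053 + 37.947 i$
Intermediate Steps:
$W{\left(N \right)} = -3 + N^{2}$
$w{\left(-10 \right)} + W{\left(2 \right)} \left(- \frac{80}{-38}\right) = 12 \sqrt{-10} + \left(-3 + 2^{2}\right) \left(- \frac{80}{-38}\right) = 12 i \sqrt{10} + \left(-3 + 4\right) \left(\left(-80\right) \left(- \frac{1}{38}\right)\right) = 12 i \sqrt{10} + 1 \cdot \frac{40}{19} = 12 i \sqrt{10} + \frac{40}{19} = \frac{40}{19} + 12 i \sqrt{10}$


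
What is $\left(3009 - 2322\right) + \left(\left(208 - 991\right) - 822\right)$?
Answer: $-918$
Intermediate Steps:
$\left(3009 - 2322\right) + \left(\left(208 - 991\right) - 822\right) = 687 - 1605 = -918$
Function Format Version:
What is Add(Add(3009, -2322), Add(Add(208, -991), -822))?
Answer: -918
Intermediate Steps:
Add(Add(3009, -2322), Add(Add(208, -991), -822)) = Add(687, Add(-783, -822)) = Add(687, -1605) = -918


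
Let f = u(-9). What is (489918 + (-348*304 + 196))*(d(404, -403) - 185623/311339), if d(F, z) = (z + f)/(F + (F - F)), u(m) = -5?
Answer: -19409990833322/31445239 ≈ -6.1726e+5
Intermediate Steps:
f = -5
d(F, z) = (-5 + z)/F (d(F, z) = (z - 5)/(F + (F - F)) = (-5 + z)/(F + 0) = (-5 + z)/F)
(489918 + (-348*304 + 196))*(d(404, -403) - 185623/311339) = (489918 + (-348*304 + 196))*((-5 - 403)/404 - 185623/311339) = (489918 + (-105792 + 196))*((1/404)*(-408) - 185623*1/311339) = (489918 - 105596)*(-102/101 - 185623/311339) = 384322*(-50504501/31445239) = -19409990833322/31445239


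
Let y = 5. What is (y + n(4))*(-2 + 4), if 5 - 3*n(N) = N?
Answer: 32/3 ≈ 10.667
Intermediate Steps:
n(N) = 5/3 - N/3
(y + n(4))*(-2 + 4) = (5 + (5/3 - ⅓*4))*(-2 + 4) = (5 + (5/3 - 4/3))*2 = (5 + ⅓)*2 = (16/3)*2 = 32/3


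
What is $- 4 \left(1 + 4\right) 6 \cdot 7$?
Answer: $-840$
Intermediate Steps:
$- 4 \left(1 + 4\right) 6 \cdot 7 = \left(-4\right) 5 \cdot 6 \cdot 7 = \left(-20\right) 6 \cdot 7 = \left(-120\right) 7 = -840$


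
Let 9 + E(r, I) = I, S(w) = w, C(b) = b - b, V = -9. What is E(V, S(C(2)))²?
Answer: 81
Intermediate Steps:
C(b) = 0
E(r, I) = -9 + I
E(V, S(C(2)))² = (-9 + 0)² = (-9)² = 81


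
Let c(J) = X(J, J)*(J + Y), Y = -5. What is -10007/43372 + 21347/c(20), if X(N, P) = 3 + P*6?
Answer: 907399169/80021340 ≈ 11.339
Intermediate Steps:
X(N, P) = 3 + 6*P
c(J) = (-5 + J)*(3 + 6*J) (c(J) = (3 + 6*J)*(J - 5) = (3 + 6*J)*(-5 + J) = (-5 + J)*(3 + 6*J))
-10007/43372 + 21347/c(20) = -10007/43372 + 21347/((3*(1 + 2*20)*(-5 + 20))) = -10007*1/43372 + 21347/((3*(1 + 40)*15)) = -10007/43372 + 21347/((3*41*15)) = -10007/43372 + 21347/1845 = 907399169/80021340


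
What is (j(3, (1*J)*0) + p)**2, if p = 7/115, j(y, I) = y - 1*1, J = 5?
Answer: 56169/13225 ≈ 4.2472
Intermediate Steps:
j(y, I) = -1 + y (j(y, I) = y - 1 = -1 + y)
p = 7/115 (p = 7*(1/115) = 7/115 ≈ 0.060870)
(j(3, (1*J)*0) + p)**2 = ((-1 + 3) + 7/115)**2 = (2 + 7/115)**2 = (237/115)**2 = 56169/13225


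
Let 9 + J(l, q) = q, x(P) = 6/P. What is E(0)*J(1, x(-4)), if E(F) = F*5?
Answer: 0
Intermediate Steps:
E(F) = 5*F
J(l, q) = -9 + q
E(0)*J(1, x(-4)) = (5*0)*(-9 + 6/(-4)) = 0*(-9 + 6*(-1/4)) = 0*(-9 - 3/2) = 0*(-21/2) = 0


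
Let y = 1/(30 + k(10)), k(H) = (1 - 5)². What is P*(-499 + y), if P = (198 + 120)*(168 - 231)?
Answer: 229920201/23 ≈ 9.9965e+6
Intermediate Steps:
P = -20034 (P = 318*(-63) = -20034)
k(H) = 16 (k(H) = (-4)² = 16)
y = 1/46 (y = 1/(30 + 16) = 1/46 ≈ 0.021739)
P*(-499 + y) = -20034*(-499 + 1/46) = -20034*(-22953/46) = 229920201/23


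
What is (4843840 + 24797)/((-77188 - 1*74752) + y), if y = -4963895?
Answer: -4868637/5115835 ≈ -0.95168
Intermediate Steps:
(4843840 + 24797)/((-77188 - 1*74752) + y) = (4843840 + 24797)/((-77188 - 1*74752) - 4963895) = 4868637/((-77188 - 74752) - 4963895) = 4868637/(-151940 - 4963895) = 4868637/(-5115835) = 4868637*(-1/5115835) = -4868637/5115835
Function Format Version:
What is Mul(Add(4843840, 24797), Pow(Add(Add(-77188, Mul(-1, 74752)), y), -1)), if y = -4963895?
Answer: Rational(-4868637, 5115835) ≈ -0.95168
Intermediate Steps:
Mul(Add(4843840, 24797), Pow(Add(Add(-77188, Mul(-1, 74752)), y), -1)) = Mul(Add(4843840, 24797), Pow(Add(Add(-77188, Mul(-1, 74752)), -4963895), -1)) = Mul(4868637, Pow(Add(Add(-77188, -74752), -4963895), -1)) = Mul(4868637, Pow(Add(-151940, -4963895), -1)) = Mul(4868637, Pow(-5115835, -1)) = Mul(4868637, Rational(-1, 5115835)) = Rational(-4868637, 5115835)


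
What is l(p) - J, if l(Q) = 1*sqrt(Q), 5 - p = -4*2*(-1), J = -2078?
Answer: 2078 + I*sqrt(3) ≈ 2078.0 + 1.732*I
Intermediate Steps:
p = -3 (p = 5 - (-4*2)*(-1) = 5 - (-8)*(-1) = 5 - 1*8 = 5 - 8 = -3)
l(Q) = sqrt(Q)
l(p) - J = sqrt(-3) - 1*(-2078) = I*sqrt(3) + 2078 = 2078 + I*sqrt(3)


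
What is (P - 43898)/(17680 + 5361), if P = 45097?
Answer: 1199/23041 ≈ 0.052038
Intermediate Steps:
(P - 43898)/(17680 + 5361) = (45097 - 43898)/(17680 + 5361) = 1199/23041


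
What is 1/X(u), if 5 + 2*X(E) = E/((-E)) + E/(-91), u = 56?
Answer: -13/43 ≈ -0.30233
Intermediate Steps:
X(E) = -3 - E/182 (X(E) = -5/2 + (E/((-E)) + E/(-91))/2 = -5/2 + (E*(-1/E) + E*(-1/91))/2 = -5/2 + (-1 - E/91)/2 = -5/2 + (-1/2 - E/182) = -3 - E/182)
1/X(u) = 1/(-3 - 1/182*56) = 1/(-3 - 4/13) = 1/(-43/13) = -13/43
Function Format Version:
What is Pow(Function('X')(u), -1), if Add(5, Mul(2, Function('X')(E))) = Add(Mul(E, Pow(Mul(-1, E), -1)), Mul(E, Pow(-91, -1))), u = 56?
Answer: Rational(-13, 43) ≈ -0.30233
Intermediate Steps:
Function('X')(E) = Add(-3, Mul(Rational(-1, 182), E)) (Function('X')(E) = Add(Rational(-5, 2), Mul(Rational(1, 2), Add(Mul(E, Pow(Mul(-1, E), -1)), Mul(E, Pow(-91, -1))))) = Add(Rational(-5, 2), Mul(Rational(1, 2), Add(Mul(E, Mul(-1, Pow(E, -1))), Mul(E, Rational(-1, 91))))) = Add(Rational(-5, 2), Mul(Rational(1, 2), Add(-1, Mul(Rational(-1, 91), E)))) = Add(Rational(-5, 2), Add(Rational(-1, 2), Mul(Rational(-1, 182), E))) = Add(-3, Mul(Rational(-1, 182), E)))
Pow(Function('X')(u), -1) = Pow(Add(-3, Mul(Rational(-1, 182), 56)), -1) = Pow(Add(-3, Rational(-4, 13)), -1) = Pow(Rational(-43, 13), -1) = Rational(-13, 43)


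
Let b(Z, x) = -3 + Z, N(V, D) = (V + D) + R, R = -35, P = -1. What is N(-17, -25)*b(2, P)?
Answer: 77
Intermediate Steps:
N(V, D) = -35 + D + V (N(V, D) = (V + D) - 35 = (D + V) - 35 = -35 + D + V)
N(-17, -25)*b(2, P) = (-35 - 25 - 17)*(-3 + 2) = -77*(-1) = 77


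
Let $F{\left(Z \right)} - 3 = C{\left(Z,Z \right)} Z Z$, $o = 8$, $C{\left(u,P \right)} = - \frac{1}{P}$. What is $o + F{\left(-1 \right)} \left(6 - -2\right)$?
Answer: $40$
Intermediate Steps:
$F{\left(Z \right)} = 3 - Z$ ($F{\left(Z \right)} = 3 + - \frac{1}{Z} Z Z = 3 - Z$)
$o + F{\left(-1 \right)} \left(6 - -2\right) = 8 + \left(3 - -1\right) \left(6 - -2\right) = 8 + \left(3 + 1\right) \left(6 + 2\right) = 8 + 4 \cdot 8 = 8 + 32 = 40$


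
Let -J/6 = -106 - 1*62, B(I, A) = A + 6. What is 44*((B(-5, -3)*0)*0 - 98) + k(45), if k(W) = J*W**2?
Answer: 2036888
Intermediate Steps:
B(I, A) = 6 + A
J = 1008 (J = -6*(-106 - 1*62) = -6*(-106 - 62) = -6*(-168) = 1008)
k(W) = 1008*W**2
44*((B(-5, -3)*0)*0 - 98) + k(45) = 44*(((6 - 3)*0)*0 - 98) + 1008*45**2 = 44*((3*0)*0 - 98) + 1008*2025 = 44*(0*0 - 98) + 2041200 = 44*(0 - 98) + 2041200 = 44*(-98) + 2041200 = -4312 + 2041200 = 2036888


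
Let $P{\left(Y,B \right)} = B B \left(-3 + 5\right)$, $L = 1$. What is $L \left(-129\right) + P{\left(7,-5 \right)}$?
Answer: $-79$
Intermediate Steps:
$P{\left(Y,B \right)} = 2 B^{2}$ ($P{\left(Y,B \right)} = B^{2} \cdot 2 = 2 B^{2}$)
$L \left(-129\right) + P{\left(7,-5 \right)} = 1 \left(-129\right) + 2 \left(-5\right)^{2} = -129 + 2 \cdot 25 = -129 + 50 = -79$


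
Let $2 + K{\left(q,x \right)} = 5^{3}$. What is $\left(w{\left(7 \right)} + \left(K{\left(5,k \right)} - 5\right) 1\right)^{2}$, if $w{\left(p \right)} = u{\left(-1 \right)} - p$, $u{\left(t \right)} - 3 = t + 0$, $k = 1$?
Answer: $12769$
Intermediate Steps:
$u{\left(t \right)} = 3 + t$ ($u{\left(t \right)} = 3 + \left(t + 0\right) = 3 + t$)
$K{\left(q,x \right)} = 123$ ($K{\left(q,x \right)} = -2 + 5^{3} = -2 + 125 = 123$)
$w{\left(p \right)} = 2 - p$ ($w{\left(p \right)} = \left(3 - 1\right) - p = 2 - p$)
$\left(w{\left(7 \right)} + \left(K{\left(5,k \right)} - 5\right) 1\right)^{2} = \left(\left(2 - 7\right) + \left(123 - 5\right) 1\right)^{2} = \left(\left(2 - 7\right) + 118 \cdot 1\right)^{2} = \left(-5 + 118\right)^{2} = 113^{2} = 12769$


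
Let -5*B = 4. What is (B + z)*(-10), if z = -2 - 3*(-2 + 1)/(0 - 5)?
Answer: 34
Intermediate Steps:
z = -13/5 (z = -2 - (-3)/(-5) = -2 - (-3)*(-1)/5 = -2 - 3*1/5 = -2 - 3/5 = -13/5 ≈ -2.6000)
B = -4/5 (B = -1/5*4 = -4/5 ≈ -0.80000)
(B + z)*(-10) = (-4/5 - 13/5)*(-10) = -17/5*(-10) = 34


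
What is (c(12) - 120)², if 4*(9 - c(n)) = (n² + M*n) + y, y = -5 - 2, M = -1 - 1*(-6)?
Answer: 410881/16 ≈ 25680.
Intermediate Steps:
M = 5 (M = -1 + 6 = 5)
y = -7
c(n) = 43/4 - 5*n/4 - n²/4 (c(n) = 9 - ((n² + 5*n) - 7)/4 = 9 - (-7 + n² + 5*n)/4 = 9 + (7/4 - 5*n/4 - n²/4) = 43/4 - 5*n/4 - n²/4)
(c(12) - 120)² = ((43/4 - 5/4*12 - ¼*12²) - 120)² = ((43/4 - 15 - ¼*144) - 120)² = ((43/4 - 15 - 36) - 120)² = (-161/4 - 120)² = (-641/4)² = 410881/16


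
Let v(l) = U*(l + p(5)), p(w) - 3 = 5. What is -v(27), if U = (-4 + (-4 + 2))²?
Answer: -1260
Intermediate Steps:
p(w) = 8 (p(w) = 3 + 5 = 8)
U = 36 (U = (-4 - 2)² = (-6)² = 36)
v(l) = 288 + 36*l (v(l) = 36*(l + 8) = 36*(8 + l) = 288 + 36*l)
-v(27) = -(288 + 36*27) = -(288 + 972) = -1*1260 = -1260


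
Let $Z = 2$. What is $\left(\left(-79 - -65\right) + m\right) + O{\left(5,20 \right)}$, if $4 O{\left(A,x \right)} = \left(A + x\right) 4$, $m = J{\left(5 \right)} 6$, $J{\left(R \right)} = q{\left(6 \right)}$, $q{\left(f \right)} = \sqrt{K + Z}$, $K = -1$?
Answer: $17$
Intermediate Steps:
$q{\left(f \right)} = 1$ ($q{\left(f \right)} = \sqrt{-1 + 2} = \sqrt{1} = 1$)
$J{\left(R \right)} = 1$
$m = 6$ ($m = 1 \cdot 6 = 6$)
$O{\left(A,x \right)} = A + x$ ($O{\left(A,x \right)} = \frac{\left(A + x\right) 4}{4} = \frac{4 A + 4 x}{4} = A + x$)
$\left(\left(-79 - -65\right) + m\right) + O{\left(5,20 \right)} = \left(\left(-79 - -65\right) + 6\right) + \left(5 + 20\right) = \left(\left(-79 + 65\right) + 6\right) + 25 = \left(-14 + 6\right) + 25 = -8 + 25 = 17$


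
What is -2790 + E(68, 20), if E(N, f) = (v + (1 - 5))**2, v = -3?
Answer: -2741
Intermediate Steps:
E(N, f) = 49 (E(N, f) = (-3 + (1 - 5))**2 = (-3 - 4)**2 = (-7)**2 = 49)
-2790 + E(68, 20) = -2790 + 49 = -2741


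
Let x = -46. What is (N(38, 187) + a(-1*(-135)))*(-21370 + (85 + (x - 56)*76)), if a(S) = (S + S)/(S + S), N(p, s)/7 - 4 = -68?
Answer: 12979539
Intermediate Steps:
N(p, s) = -448 (N(p, s) = 28 + 7*(-68) = 28 - 476 = -448)
a(S) = 1 (a(S) = (2*S)/((2*S)) = (2*S)*(1/(2*S)) = 1)
(N(38, 187) + a(-1*(-135)))*(-21370 + (85 + (x - 56)*76)) = (-448 + 1)*(-21370 + (85 + (-46 - 56)*76)) = -447*(-21370 + (85 - 102*76)) = -447*(-21370 + (85 - 7752)) = -447*(-21370 - 7667) = -447*(-29037) = 12979539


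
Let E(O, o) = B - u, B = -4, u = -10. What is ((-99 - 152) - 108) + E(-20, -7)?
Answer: -353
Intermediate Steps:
E(O, o) = 6 (E(O, o) = -4 - 1*(-10) = -4 + 10 = 6)
((-99 - 152) - 108) + E(-20, -7) = ((-99 - 152) - 108) + 6 = (-251 - 108) + 6 = -359 + 6 = -353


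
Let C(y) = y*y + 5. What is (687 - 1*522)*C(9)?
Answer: 14190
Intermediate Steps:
C(y) = 5 + y² (C(y) = y² + 5 = 5 + y²)
(687 - 1*522)*C(9) = (687 - 1*522)*(5 + 9²) = (687 - 522)*(5 + 81) = 165*86 = 14190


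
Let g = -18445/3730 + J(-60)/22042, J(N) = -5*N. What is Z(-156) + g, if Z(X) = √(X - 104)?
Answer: -40544569/8221666 + 2*I*√65 ≈ -4.9314 + 16.125*I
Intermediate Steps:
Z(X) = √(-104 + X)
g = -40544569/8221666 (g = -18445/3730 - 5*(-60)/22042 = -18445*1/3730 + 300*(1/22042) = -3689/746 + 150/11021 = -40544569/8221666 ≈ -4.9314)
Z(-156) + g = √(-104 - 156) - 40544569/8221666 = √(-260) - 40544569/8221666 = 2*I*√65 - 40544569/8221666 = -40544569/8221666 + 2*I*√65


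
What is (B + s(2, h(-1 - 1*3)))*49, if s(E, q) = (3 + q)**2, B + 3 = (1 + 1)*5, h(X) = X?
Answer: 392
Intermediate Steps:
B = 7 (B = -3 + (1 + 1)*5 = -3 + 2*5 = -3 + 10 = 7)
(B + s(2, h(-1 - 1*3)))*49 = (7 + (3 + (-1 - 1*3))**2)*49 = (7 + (3 + (-1 - 3))**2)*49 = (7 + (3 - 4)**2)*49 = (7 + (-1)**2)*49 = (7 + 1)*49 = 8*49 = 392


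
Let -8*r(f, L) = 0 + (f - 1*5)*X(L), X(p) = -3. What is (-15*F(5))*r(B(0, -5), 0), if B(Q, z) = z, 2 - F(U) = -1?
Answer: 675/4 ≈ 168.75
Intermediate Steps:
F(U) = 3 (F(U) = 2 - 1*(-1) = 2 + 1 = 3)
r(f, L) = -15/8 + 3*f/8 (r(f, L) = -(0 + (f - 1*5)*(-3))/8 = -(0 + (f - 5)*(-3))/8 = -(0 + (-5 + f)*(-3))/8 = -(0 + (15 - 3*f))/8 = -(15 - 3*f)/8 = -15/8 + 3*f/8)
(-15*F(5))*r(B(0, -5), 0) = (-15*3)*(-15/8 + (3/8)*(-5)) = -45*(-15/8 - 15/8) = -45*(-15/4) = 675/4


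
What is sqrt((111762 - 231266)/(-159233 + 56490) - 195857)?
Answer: I*sqrt(2067478509665521)/102743 ≈ 442.56*I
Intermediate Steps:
sqrt((111762 - 231266)/(-159233 + 56490) - 195857) = sqrt(-119504/(-102743) - 195857) = sqrt(-119504*(-1/102743) - 195857) = sqrt(119504/102743 - 195857) = sqrt(-20122816247/102743) = I*sqrt(2067478509665521)/102743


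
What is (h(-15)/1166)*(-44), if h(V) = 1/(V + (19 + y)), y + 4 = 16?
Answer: -1/424 ≈ -0.0023585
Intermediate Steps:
y = 12 (y = -4 + 16 = 12)
h(V) = 1/(31 + V) (h(V) = 1/(V + (19 + 12)) = 1/(V + 31) = 1/(31 + V))
(h(-15)/1166)*(-44) = (1/((31 - 15)*1166))*(-44) = ((1/1166)/16)*(-44) = ((1/16)*(1/1166))*(-44) = (1/18656)*(-44) = -1/424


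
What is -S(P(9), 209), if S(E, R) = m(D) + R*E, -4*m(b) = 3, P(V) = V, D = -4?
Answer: -7521/4 ≈ -1880.3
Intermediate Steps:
m(b) = -3/4 (m(b) = -1/4*3 = -3/4)
S(E, R) = -3/4 + E*R (S(E, R) = -3/4 + R*E = -3/4 + E*R)
-S(P(9), 209) = -(-3/4 + 9*209) = -(-3/4 + 1881) = -1*7521/4 = -7521/4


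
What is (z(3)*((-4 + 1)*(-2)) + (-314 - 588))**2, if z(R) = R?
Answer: 781456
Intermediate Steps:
(z(3)*((-4 + 1)*(-2)) + (-314 - 588))**2 = (3*((-4 + 1)*(-2)) + (-314 - 588))**2 = (3*(-3*(-2)) - 902)**2 = (3*6 - 902)**2 = (18 - 902)**2 = (-884)**2 = 781456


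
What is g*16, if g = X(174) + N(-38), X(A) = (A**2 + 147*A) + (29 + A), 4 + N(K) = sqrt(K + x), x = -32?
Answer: 896848 + 16*I*sqrt(70) ≈ 8.9685e+5 + 133.87*I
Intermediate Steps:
N(K) = -4 + sqrt(-32 + K) (N(K) = -4 + sqrt(K - 32) = -4 + sqrt(-32 + K))
X(A) = 29 + A**2 + 148*A
g = 56053 + I*sqrt(70) (g = (29 + 174**2 + 148*174) + (-4 + sqrt(-32 - 38)) = (29 + 30276 + 25752) + (-4 + sqrt(-70)) = 56057 + (-4 + I*sqrt(70)) = 56053 + I*sqrt(70) ≈ 56053.0 + 8.3666*I)
g*16 = (56053 + I*sqrt(70))*16 = 896848 + 16*I*sqrt(70)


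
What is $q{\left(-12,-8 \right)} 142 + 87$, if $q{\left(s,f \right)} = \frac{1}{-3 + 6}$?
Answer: $\frac{403}{3} \approx 134.33$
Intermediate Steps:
$q{\left(s,f \right)} = \frac{1}{3}$
$q{\left(-12,-8 \right)} 142 + 87 = \frac{1}{3} \cdot 142 + 87 = \frac{142}{3} + 87 = \frac{403}{3}$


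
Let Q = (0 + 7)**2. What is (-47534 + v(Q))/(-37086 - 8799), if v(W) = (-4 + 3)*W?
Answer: 15861/15295 ≈ 1.0370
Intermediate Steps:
Q = 49 (Q = 7**2 = 49)
v(W) = -W
(-47534 + v(Q))/(-37086 - 8799) = (-47534 - 1*49)/(-37086 - 8799) = (-47534 - 49)/(-45885) = -47583*(-1/45885) = 15861/15295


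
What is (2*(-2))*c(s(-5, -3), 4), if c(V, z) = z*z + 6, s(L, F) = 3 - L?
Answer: -88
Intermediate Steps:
c(V, z) = 6 + z² (c(V, z) = z² + 6 = 6 + z²)
(2*(-2))*c(s(-5, -3), 4) = (2*(-2))*(6 + 4²) = -4*(6 + 16) = -4*22 = -88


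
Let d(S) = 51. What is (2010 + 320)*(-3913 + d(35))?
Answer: -8998460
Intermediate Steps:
(2010 + 320)*(-3913 + d(35)) = (2010 + 320)*(-3913 + 51) = 2330*(-3862) = -8998460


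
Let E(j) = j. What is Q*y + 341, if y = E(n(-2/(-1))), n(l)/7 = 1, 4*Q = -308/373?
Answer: 126654/373 ≈ 339.55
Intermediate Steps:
Q = -77/373 (Q = (-308/373)/4 = (-308*1/373)/4 = (¼)*(-308/373) = -77/373 ≈ -0.20643)
n(l) = 7 (n(l) = 7*1 = 7)
y = 7
Q*y + 341 = -77/373*7 + 341 = -539/373 + 341 = 126654/373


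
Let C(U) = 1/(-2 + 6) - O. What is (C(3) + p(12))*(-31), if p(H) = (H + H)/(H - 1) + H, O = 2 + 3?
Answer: -12865/44 ≈ -292.39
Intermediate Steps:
O = 5
p(H) = H + 2*H/(-1 + H) (p(H) = (2*H)/(-1 + H) + H = 2*H/(-1 + H) + H = H + 2*H/(-1 + H))
C(U) = -19/4 (C(U) = 1/(-2 + 6) - 1*5 = 1/4 - 5 = ¼ - 5 = -19/4)
(C(3) + p(12))*(-31) = (-19/4 + 12*(1 + 12)/(-1 + 12))*(-31) = (-19/4 + 12*13/11)*(-31) = (-19/4 + 12*(1/11)*13)*(-31) = (-19/4 + 156/11)*(-31) = (415/44)*(-31) = -12865/44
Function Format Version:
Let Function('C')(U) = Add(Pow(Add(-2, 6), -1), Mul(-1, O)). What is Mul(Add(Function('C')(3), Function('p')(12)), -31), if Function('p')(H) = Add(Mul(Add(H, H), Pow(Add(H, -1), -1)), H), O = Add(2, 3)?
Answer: Rational(-12865, 44) ≈ -292.39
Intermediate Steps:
O = 5
Function('p')(H) = Add(H, Mul(2, H, Pow(Add(-1, H), -1))) (Function('p')(H) = Add(Mul(Mul(2, H), Pow(Add(-1, H), -1)), H) = Add(Mul(2, H, Pow(Add(-1, H), -1)), H) = Add(H, Mul(2, H, Pow(Add(-1, H), -1))))
Function('C')(U) = Rational(-19, 4) (Function('C')(U) = Add(Pow(Add(-2, 6), -1), Mul(-1, 5)) = Add(Pow(4, -1), -5) = Add(Rational(1, 4), -5) = Rational(-19, 4))
Mul(Add(Function('C')(3), Function('p')(12)), -31) = Mul(Add(Rational(-19, 4), Mul(12, Pow(Add(-1, 12), -1), Add(1, 12))), -31) = Mul(Add(Rational(-19, 4), Mul(12, Pow(11, -1), 13)), -31) = Mul(Add(Rational(-19, 4), Mul(12, Rational(1, 11), 13)), -31) = Mul(Add(Rational(-19, 4), Rational(156, 11)), -31) = Mul(Rational(415, 44), -31) = Rational(-12865, 44)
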